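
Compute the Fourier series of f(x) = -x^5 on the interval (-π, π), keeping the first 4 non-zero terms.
(-240 - 2·π^4 + 40·π^2)·sin(x) + (-5·π^2 + 15/2 + π^4)·sin(2·x) + (-2·π^4/3 - 80/81 + 40·π^2/27)·sin(3·x) + (-5·π^2/8 + 15/64 + π^4/2)·sin(4·x)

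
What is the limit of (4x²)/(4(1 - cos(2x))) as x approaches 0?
Both numerator and denominator → 0 as x → 0; this is a 0/0 indeterminate form.
Expand each to leading order near x = 0: numerator ~ 4·x^2, denominator ~ 8·x^2.
The limit of the ratio is 1/2.

Final answer: 1/2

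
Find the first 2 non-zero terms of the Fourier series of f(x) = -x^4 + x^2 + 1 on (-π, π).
(-52 + 8·π^2)·cos(x) - π^4/5 + 1 + π^2/3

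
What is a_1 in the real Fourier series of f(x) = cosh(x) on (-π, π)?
a_1 = (1/π) ∫_{-π}^{π} f(x)·cos(1x) dx.
Evaluate the integral (use parity and integration by parts as needed): a_1 = -sinh(π)/π.

Final answer: -sinh(π)/π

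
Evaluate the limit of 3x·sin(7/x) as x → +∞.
As x → +∞: let u = 7/x → 0⁺; then 3·x·sin(7/x) = 3·7·sin(u)/u → 3·7·1 = 21.
Limit = 21.

Final answer: 21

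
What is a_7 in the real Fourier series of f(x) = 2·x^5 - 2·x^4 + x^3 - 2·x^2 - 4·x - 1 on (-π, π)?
a_7 = (1/π) ∫_{-π}^{π} f(x)·cos(7x) dx.
Evaluate the integral (use parity and integration by parts as needed): a_7 = 296/2401 + 16·π^2/49.

Final answer: 296/2401 + 16·π^2/49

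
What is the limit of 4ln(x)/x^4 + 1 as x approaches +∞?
The quotient is an ∞/∞ indeterminate form as x → +∞.
The polynomial denominator x^4 dominates the logarithmic numerator (any positive power of x ≫ ln(x) as x → ∞), so the quotient → 0.
Adding the constant: 0 + 1 = 1. Limit = 1.

Final answer: 1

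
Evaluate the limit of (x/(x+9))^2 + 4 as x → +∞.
As x → +∞: x/(x+9) = 1/(1 + 9/x) → 1, and the 2nd power of a limit-1 base also → 1; with the additive constant, 1 + 4 = 5.
Limit = 5.

Final answer: 5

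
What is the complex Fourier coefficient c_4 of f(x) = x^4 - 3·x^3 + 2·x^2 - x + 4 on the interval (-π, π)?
Compute the real Fourier coefficients first: a_4 = 5/16 + π^2/2, b_4 = -1/16 + 3·π^2/2.
Then c_4 = (a_4 − i·b_4)/2 = 5/32 + π^2/4 - 3·i·π^2/4 + i/32.

Final answer: 5/32 + π^2/4 - 3·i·π^2/4 + i/32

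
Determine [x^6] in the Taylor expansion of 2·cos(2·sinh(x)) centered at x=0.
Expand to order 6: 2·cos(2·sinh(x)) = 8·x^6/15 - 4·x^2 + 2 + O(x^7).
The coefficient of x^6 is 8/15.

Final answer: 8/15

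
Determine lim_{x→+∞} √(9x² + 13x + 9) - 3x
As x → +∞: multiply by the conjugate to get (13x+9)/(√(9x²+13x+9)+3x); the denominator ~ 6x, so the limit is 13/6.
Limit = 13/6.

Final answer: 13/6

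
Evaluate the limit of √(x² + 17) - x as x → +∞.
This is an ∞ − ∞ indeterminate form.
Multiply and divide by the conjugate √(x²+17) + x; the x² terms cancel, leaving 17/(√(x²+17)+x) → 0.
Limit = 0.

Final answer: 0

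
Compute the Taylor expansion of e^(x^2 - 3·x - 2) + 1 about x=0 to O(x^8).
-2917·x^7·e^(-2)/560 + 1633·x^6·e^(-2)/240 - 321·x^5·e^(-2)/40 + 67·x^4·e^(-2)/8 - 15·x^3·e^(-2)/2 + 11·x^2·e^(-2)/2 - 3·x·e^(-2) + e^(-2) + 1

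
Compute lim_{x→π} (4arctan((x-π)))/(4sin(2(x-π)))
Both numerator and denominator → 0 as x → π; this is a 0/0 indeterminate form.
Expand each to leading order near x = π: numerator ~ 4·(x - π), denominator ~ 8·(x - π).
The limit of the ratio is 1/2.

Final answer: 1/2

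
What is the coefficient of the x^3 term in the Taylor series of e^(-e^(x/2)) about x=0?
Expand to order 3: e^(-e^(x/2)) = x^3·e^(-1)/48 - x·e^(-1)/2 + e^(-1) + O(x^4).
The coefficient of x^3 is e^(-1)/48.

Final answer: e^(-1)/48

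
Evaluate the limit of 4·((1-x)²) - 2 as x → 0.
Direct substitution at x = 0 gives 2.

Final answer: 2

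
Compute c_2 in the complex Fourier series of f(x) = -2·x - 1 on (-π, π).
Compute the real Fourier coefficients first: a_2 = 0, b_2 = 2.
Then c_2 = (a_2 − i·b_2)/2 = -i.

Final answer: -i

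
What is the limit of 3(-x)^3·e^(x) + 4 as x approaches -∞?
The product is a 0·∞ indeterminate form at x → -∞.
Rewrite the product as 3(-x)^3 / e^(-x) (an ∞/∞ form) and apply L'Hôpital, or use the standard hierarchy e^(|x|) ≫ |(-x)^3| as x → -∞.
The indeterminate product → 0, so the limit = 4.

Final answer: 4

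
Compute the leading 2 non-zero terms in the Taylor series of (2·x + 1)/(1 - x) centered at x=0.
3·x + 1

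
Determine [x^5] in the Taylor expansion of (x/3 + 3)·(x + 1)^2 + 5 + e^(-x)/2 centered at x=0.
Expand to order 5: (x/3 + 3)·(x + 1)^2 + 5 + e^(-x)/2 = -x^5/240 + x^4/48 + x^3/4 + 47·x^2/12 + 35·x/6 + 17/2 + O(x^6).
The coefficient of x^5 is -1/240.

Final answer: -1/240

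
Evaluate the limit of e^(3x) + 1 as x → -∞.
Evaluate the dominant behaviour as x → -∞; each term tends to a finite value or vanishes.
Limit = 1.

Final answer: 1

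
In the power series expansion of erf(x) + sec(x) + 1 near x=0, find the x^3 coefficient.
Expand to order 3: erf(x) + sec(x) + 1 = -2·x^3/(3·√(π)) + x^2/2 + 2·x/√(π) + 2 + O(x^4).
The coefficient of x^3 is -2/(3·√(π)).

Final answer: -2/(3·√(π))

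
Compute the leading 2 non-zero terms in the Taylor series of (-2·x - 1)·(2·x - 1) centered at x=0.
1 - 4·x^2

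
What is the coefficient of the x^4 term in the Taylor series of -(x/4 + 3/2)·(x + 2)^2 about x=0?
Expand to order 4: -(x/4 + 3/2)·(x + 2)^2 = -x^3/4 - 5·x^2/2 - 7·x - 6 + O(x^5).
The coefficient of x^4 is 0.

Final answer: 0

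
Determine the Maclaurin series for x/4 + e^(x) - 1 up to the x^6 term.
x^6/720 + x^5/120 + x^4/24 + x^3/6 + x^2/2 + 5·x/4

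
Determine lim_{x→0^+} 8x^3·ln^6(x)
This is a 0·∞ indeterminate form at x → 0⁺.
Rewrite the product as 8·ln^6(x) / x^(-3) and apply L'Hôpital, or use the standard hierarchy x^(-3) ≫ |ln x|^6 as x → 0⁺.
The indeterminate product → 0, so the limit = 0.

Final answer: 0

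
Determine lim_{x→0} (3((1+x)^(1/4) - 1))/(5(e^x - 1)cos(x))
Both numerator and denominator → 0 as x → 0; this is a 0/0 indeterminate form.
Expand each to leading order near x = 0: numerator ~ 3·x/4, denominator ~ 5·x.
The limit of the ratio is 3/20.

Final answer: 3/20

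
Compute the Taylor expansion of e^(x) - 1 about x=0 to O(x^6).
x^5/120 + x^4/24 + x^3/6 + x^2/2 + x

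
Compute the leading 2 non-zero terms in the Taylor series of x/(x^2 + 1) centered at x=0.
-x^3 + x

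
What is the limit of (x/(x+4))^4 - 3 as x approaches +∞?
As x → +∞: x/(x+4) = 1/(1 + 4/x) → 1, and the 4th power of a limit-1 base also → 1; with the additive constant, 1 - 3 = -2.
Limit = -2.

Final answer: -2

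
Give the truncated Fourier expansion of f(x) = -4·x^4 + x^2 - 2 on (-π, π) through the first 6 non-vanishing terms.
(-196 + 32·π^2)·cos(x) + (13 - 8·π^2)·cos(2·x) + (-76/27 + 32·π^2/9)·cos(3·x) + (1 - 2·π^2)·cos(4·x) + (-292/625 + 32·π^2/25)·cos(5·x) - 4·π^4/5 - 2 + π^2/3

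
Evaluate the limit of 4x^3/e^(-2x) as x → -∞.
This is an ∞/∞ indeterminate form as x → -∞.
Compare growth rates of the dominant terms (exponentials ≫ polynomials ≫ logarithms), or apply L'Hôpital's rule; the quotient → 0.
Limit = 0.

Final answer: 0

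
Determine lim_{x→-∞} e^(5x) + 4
Evaluate the dominant behaviour as x → -∞; each term tends to a finite value or vanishes.
Limit = 4.

Final answer: 4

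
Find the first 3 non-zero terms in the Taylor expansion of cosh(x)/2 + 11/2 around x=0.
x^4/48 + x^2/4 + 6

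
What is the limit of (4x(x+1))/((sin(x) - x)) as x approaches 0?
Both numerator and denominator → 0 as x → 0; this is a 0/0 indeterminate form.
Expand each to leading order near x = 0: numerator ~ 4·x, denominator ~ -x^3/6.
The limit of the ratio is -∞.

Final answer: -∞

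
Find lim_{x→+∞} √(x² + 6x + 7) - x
This is an ∞ − ∞ indeterminate form.
Multiply and divide by the conjugate √(x²+6x + 7) + x; the x² terms cancel, leaving (6x + 7)/(√(x²+6x + 7)+x) → 6/2 = 3.
Limit = 3.

Final answer: 3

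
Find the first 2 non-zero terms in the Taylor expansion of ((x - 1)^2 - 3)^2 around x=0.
8·x + 4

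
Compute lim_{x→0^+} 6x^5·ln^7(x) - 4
The product is a 0·∞ indeterminate form at x → 0⁺.
Rewrite the product as 6·ln^7(x) / x^(-5) and apply L'Hôpital, or use the standard hierarchy x^(-5) ≫ |ln x|^7 as x → 0⁺.
The indeterminate product → 0, so the limit = -4.

Final answer: -4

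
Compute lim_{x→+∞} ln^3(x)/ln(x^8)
This is an ∞/∞ indeterminate form as x → +∞.
Write ln(x^8) = 8·ln(x), reducing the quotient to ln^2(x)/8 → ∞.
Limit = ∞.

Final answer: ∞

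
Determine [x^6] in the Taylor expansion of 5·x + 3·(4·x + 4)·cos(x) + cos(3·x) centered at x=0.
Expand to order 6: 5·x + 3·(4·x + 4)·cos(x) + cos(3·x) = -247·x^6/240 + x^5/2 + 31·x^4/8 - 6·x^3 - 21·x^2/2 + 17·x + 13 + O(x^7).
The coefficient of x^6 is -247/240.

Final answer: -247/240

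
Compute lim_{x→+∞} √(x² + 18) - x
This is an ∞ − ∞ indeterminate form.
Multiply and divide by the conjugate √(x²+18) + x; the x² terms cancel, leaving 18/(√(x²+18)+x) → 0.
Limit = 0.

Final answer: 0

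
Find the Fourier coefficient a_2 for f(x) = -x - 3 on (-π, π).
a_2 = (1/π) ∫_{-π}^{π} f(x)·cos(2x) dx.
Evaluate the integral (use parity and integration by parts as needed): a_2 = 0.

Final answer: 0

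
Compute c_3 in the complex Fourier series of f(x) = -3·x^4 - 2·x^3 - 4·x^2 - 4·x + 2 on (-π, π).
Compute the real Fourier coefficients first: a_3 = 8·π^2/3, b_3 = -4·π^2/3 - 16/9.
Then c_3 = (a_3 − i·b_3)/2 = 4·π^2/3 + 8·i/9 + 2·i·π^2/3.

Final answer: 4·π^2/3 + 8·i/9 + 2·i·π^2/3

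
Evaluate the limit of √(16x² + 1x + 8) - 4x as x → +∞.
As x → +∞: multiply by the conjugate to get (1x+8)/(√(16x²+1x+8)+4x); the denominator ~ 8x, so the limit is 1/8.
Limit = 1/8.

Final answer: 1/8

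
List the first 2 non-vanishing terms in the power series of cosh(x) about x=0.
x^2/2 + 1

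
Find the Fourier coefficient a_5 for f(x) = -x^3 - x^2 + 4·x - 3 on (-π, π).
a_5 = (1/π) ∫_{-π}^{π} f(x)·cos(5x) dx.
Evaluate the integral (use parity and integration by parts as needed): a_5 = 4/25.

Final answer: 4/25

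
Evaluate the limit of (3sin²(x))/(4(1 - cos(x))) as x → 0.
Both numerator and denominator → 0 as x → 0; this is a 0/0 indeterminate form.
Expand each to leading order near x = 0: numerator ~ 3·x^2, denominator ~ 2·x^2.
The limit of the ratio is 3/2.

Final answer: 3/2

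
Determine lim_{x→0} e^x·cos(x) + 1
Direct substitution at x = 0 gives 2.

Final answer: 2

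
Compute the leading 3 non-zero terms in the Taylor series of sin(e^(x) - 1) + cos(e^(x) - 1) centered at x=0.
-x^3/2 + x + 1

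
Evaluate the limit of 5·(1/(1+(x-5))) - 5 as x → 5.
Direct substitution at x = 5 gives 0.

Final answer: 0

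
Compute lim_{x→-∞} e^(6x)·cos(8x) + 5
Evaluate the dominant behaviour as x → -∞; each term tends to a finite value or vanishes.
Limit = 5.

Final answer: 5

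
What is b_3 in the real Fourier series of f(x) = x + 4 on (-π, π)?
b_3 = (1/π) ∫_{-π}^{π} f(x)·sin(3x) dx.
Evaluate the integral (use parity and integration by parts as needed): b_3 = 2/3.

Final answer: 2/3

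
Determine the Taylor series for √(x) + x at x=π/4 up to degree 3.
π/4 + √(π)/2 + (1 + √(π))·(x - π/4)/√(π) - (x - π/4)^2/π^(3/2) + 2·(x - π/4)^3/π^(5/2)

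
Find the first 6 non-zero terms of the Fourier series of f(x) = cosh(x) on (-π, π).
-cos(x)·sinh(π)/π + 2·cos(2·x)·sinh(π)/(5·π) - cos(3·x)·sinh(π)/(5·π) + 2·cos(4·x)·sinh(π)/(17·π) - cos(5·x)·sinh(π)/(13·π) + sinh(π)/π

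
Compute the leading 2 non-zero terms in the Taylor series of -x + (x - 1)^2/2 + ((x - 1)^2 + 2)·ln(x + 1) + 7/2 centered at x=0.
x + 4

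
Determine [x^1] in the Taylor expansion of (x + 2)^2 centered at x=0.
Expand to order 1: (x + 2)^2 = 4·x + 4 + O(x^2).
The coefficient of x^1 is 4.

Final answer: 4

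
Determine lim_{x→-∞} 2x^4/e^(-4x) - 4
The quotient is an ∞/∞ indeterminate form as x → -∞.
Compare growth rates of the dominant terms (exponentials ≫ polynomials ≫ logarithms), or apply L'Hôpital's rule; the quotient → 0.
Adding the constant: 0 - 4 = -4. Limit = -4.

Final answer: -4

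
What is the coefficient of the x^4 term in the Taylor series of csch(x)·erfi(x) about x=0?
Expand to order 4: csch(x)·erfi(x) = 23·x^4/(180·√(π)) + x^2/(3·√(π)) + 2/√(π) + O(x^5).
The coefficient of x^4 is 23/(180·√(π)).

Final answer: 23/(180·√(π))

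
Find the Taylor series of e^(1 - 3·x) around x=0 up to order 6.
81·e·x^6/80 - 81·e·x^5/40 + 27·e·x^4/8 - 9·e·x^3/2 + 9·e·x^2/2 - 3·e·x + e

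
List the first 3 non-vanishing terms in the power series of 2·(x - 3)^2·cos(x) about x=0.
-7·x^2 - 12·x + 18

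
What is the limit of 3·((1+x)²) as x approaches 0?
Direct substitution at x = 0 gives 3.

Final answer: 3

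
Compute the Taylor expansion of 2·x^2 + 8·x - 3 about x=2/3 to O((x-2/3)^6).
29/9 + 32·(x - 2/3)/3 + 2·(x - 2/3)^2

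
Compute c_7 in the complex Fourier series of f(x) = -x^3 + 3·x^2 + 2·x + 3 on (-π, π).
Compute the real Fourier coefficients first: a_7 = -12/49, b_7 = 208/343 - 2·π^2/7.
Then c_7 = (a_7 − i·b_7)/2 = -6/49 - 104·i/343 + i·π^2/7.

Final answer: -6/49 - 104·i/343 + i·π^2/7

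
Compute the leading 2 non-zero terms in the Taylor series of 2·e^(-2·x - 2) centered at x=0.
-4·x·e^(-2) + 2·e^(-2)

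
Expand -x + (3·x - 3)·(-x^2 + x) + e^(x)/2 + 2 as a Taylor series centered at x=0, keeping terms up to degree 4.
x^4/48 - 35·x^3/12 + 25·x^2/4 - 7·x/2 + 5/2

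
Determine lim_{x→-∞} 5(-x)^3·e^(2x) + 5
The product is a 0·∞ indeterminate form at x → -∞.
Rewrite the product as 5(-x)^3 / e^(-2x) (an ∞/∞ form) and apply L'Hôpital, or use the standard hierarchy e^(2|x|) ≫ |(-x)^3| as x → -∞.
The indeterminate product → 0, so the limit = 5.

Final answer: 5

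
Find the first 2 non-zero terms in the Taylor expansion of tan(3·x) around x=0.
9·x^3 + 3·x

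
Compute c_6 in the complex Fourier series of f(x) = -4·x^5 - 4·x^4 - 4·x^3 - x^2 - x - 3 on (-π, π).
Compute the real Fourier coefficients first: a_6 = 1/27 - 8·π^2/9, b_6 = 19/81 + 16·π^2/27 + 4·π^4/3.
Then c_6 = (a_6 − i·b_6)/2 = -4·π^2/9 + 1/54 - 2·i·π^4/3 - 8·i·π^2/27 - 19·i/162.

Final answer: -4·π^2/9 + 1/54 - 2·i·π^4/3 - 8·i·π^2/27 - 19·i/162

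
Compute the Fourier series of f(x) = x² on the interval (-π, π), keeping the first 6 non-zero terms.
-4·cos(x) + cos(2·x) - 4·cos(3·x)/9 + cos(4·x)/4 - 4·cos(5·x)/25 + π^2/3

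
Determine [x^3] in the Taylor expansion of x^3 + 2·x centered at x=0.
Expand to order 3: x^3 + 2·x = x^3 + 2·x + O(x^4).
The coefficient of x^3 is 1.

Final answer: 1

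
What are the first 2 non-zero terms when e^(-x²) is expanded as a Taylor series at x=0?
1 - x^2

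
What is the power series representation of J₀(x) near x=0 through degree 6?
-x^6/2304 + x^4/64 - x^2/4 + 1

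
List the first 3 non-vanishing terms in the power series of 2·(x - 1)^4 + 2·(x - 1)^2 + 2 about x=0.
14·x^2 - 12·x + 6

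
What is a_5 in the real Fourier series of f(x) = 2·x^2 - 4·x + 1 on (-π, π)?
a_5 = (1/π) ∫_{-π}^{π} f(x)·cos(5x) dx.
Evaluate the integral (use parity and integration by parts as needed): a_5 = -8/25.

Final answer: -8/25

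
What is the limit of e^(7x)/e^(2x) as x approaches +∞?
This is an ∞/∞ indeterminate form as x → +∞.
Rewrite e^(7x)/e^(2x) = e^((7−2)x) = e^(5x); the exponent coefficient is 5 > 0 so e^(5x) → ∞.
Limit = ∞.

Final answer: ∞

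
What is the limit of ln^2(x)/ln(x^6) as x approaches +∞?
This is an ∞/∞ indeterminate form as x → +∞.
Write ln(x^6) = 6·ln(x), reducing the quotient to ln(x)/6 → ∞.
Limit = ∞.

Final answer: ∞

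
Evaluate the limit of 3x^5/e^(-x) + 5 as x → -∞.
The quotient is an ∞/∞ indeterminate form as x → -∞.
Compare growth rates of the dominant terms (exponentials ≫ polynomials ≫ logarithms), or apply L'Hôpital's rule; the quotient → 0.
Adding the constant: 0 + 5 = 5. Limit = 5.

Final answer: 5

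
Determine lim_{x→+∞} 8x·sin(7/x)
As x → +∞: let u = 7/x → 0⁺; then 8·x·sin(7/x) = 8·7·sin(u)/u → 8·7·1 = 56.
Limit = 56.

Final answer: 56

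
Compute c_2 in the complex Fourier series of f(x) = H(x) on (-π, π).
Compute the real Fourier coefficients first: a_2 = 0, b_2 = 0.
Then c_2 = (a_2 − i·b_2)/2 = 0.

Final answer: 0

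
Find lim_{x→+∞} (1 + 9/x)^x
As x → +∞: this is the defining limit (1 + 9/x)^x → e^9.
Limit = e^(9).

Final answer: e^(9)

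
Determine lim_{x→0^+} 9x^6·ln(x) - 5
The product is a 0·∞ indeterminate form at x → 0⁺.
Rewrite the product as 9·ln(x) / x^(-6) and apply L'Hôpital, or use the standard hierarchy x^(-6) ≫ |ln x| as x → 0⁺.
The indeterminate product → 0, so the limit = -5.

Final answer: -5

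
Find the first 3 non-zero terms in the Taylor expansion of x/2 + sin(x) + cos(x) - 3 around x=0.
-x^2/2 + 3·x/2 - 2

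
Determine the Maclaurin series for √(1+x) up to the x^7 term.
33·x^7/2048 - 21·x^6/1024 + 7·x^5/256 - 5·x^4/128 + x^3/16 - x^2/8 + x/2 + 1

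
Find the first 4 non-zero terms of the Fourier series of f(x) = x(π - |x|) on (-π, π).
8·sin(x)/π + 8·sin(3·x)/(27·π) + 8·sin(5·x)/(125·π) + 8·sin(7·x)/(343·π)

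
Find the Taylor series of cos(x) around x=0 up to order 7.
-x^6/720 + x^4/24 - x^2/2 + 1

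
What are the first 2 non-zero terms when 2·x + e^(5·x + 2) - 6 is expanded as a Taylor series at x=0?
x·(2 + 5·e^(2)) - 6 + e^(2)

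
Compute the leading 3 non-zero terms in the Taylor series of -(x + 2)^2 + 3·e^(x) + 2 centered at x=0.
x^2/2 - x + 1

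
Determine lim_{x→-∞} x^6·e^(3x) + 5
The product is a 0·∞ indeterminate form at x → -∞.
Rewrite the product as x^6 / e^(-3x) (an ∞/∞ form) and apply L'Hôpital, or use the standard hierarchy e^(3|x|) ≫ |x^6| as x → -∞.
The indeterminate product → 0, so the limit = 5.

Final answer: 5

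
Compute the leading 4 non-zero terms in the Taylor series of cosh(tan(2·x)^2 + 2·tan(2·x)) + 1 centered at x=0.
40·x^4 + 16·x^3 + 8·x^2 + 2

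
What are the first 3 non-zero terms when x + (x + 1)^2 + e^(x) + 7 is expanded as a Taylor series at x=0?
3·x^2/2 + 4·x + 9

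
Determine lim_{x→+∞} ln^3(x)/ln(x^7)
This is an ∞/∞ indeterminate form as x → +∞.
Write ln(x^7) = 7·ln(x), reducing the quotient to ln^2(x)/7 → ∞.
Limit = ∞.

Final answer: ∞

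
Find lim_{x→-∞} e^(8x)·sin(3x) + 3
Evaluate the dominant behaviour as x → -∞; each term tends to a finite value or vanishes.
Limit = 3.

Final answer: 3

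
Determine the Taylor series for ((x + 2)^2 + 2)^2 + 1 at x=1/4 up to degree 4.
13025/256 + 1017·(x - 1/4)/16 + 275·(x - 1/4)^2/8 + 9·(x - 1/4)^3 + (x - 1/4)^4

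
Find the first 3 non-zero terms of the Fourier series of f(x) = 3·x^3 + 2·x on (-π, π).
(-32 + 6·π^2)·sin(x) + (5/2 - 3·π^2)·sin(2·x) + 2·π^2·sin(3·x)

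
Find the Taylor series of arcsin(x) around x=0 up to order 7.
5·x^7/112 + 3·x^5/40 + x^3/6 + x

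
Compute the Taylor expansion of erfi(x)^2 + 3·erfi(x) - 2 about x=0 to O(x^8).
x^7/(7·√(π)) + 56·x^6/(45·π) + 3·x^5/(5·√(π)) + 8·x^4/(3·π) + 2·x^3/√(π) + 4·x^2/π + 6·x/√(π) - 2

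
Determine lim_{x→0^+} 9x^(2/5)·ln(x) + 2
The product is a 0·∞ indeterminate form at x → 0⁺.
Rewrite the product as 9·ln(x) / x^(-2/5) and apply L'Hôpital, or use the standard hierarchy x^(-2/5) ≫ |ln x| as x → 0⁺.
The indeterminate product → 0, so the limit = 2.

Final answer: 2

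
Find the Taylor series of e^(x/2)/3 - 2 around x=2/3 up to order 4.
-2 + e^(1/3)/3 + e^(1/3)·(x - 2/3)/6 + e^(1/3)·(x - 2/3)^2/24 + e^(1/3)·(x - 2/3)^3/144 + e^(1/3)·(x - 2/3)^4/1152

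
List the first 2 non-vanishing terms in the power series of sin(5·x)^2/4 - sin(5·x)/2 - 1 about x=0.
-5·x/2 - 1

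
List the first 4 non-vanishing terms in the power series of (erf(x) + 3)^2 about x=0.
-4·x^3/√(π) + 4·x^2/π + 12·x/√(π) + 9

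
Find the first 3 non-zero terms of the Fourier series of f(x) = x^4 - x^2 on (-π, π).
(52 - 8·π^2)·cos(x) + (-4 + 2·π^2)·cos(2·x) - π^2/3 + π^4/5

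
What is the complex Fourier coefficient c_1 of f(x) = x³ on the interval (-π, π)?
Compute the real Fourier coefficients first: a_1 = 0, b_1 = -12 + 2·π^2.
Then c_1 = (a_1 − i·b_1)/2 = -i·π^2 + 6·i.

Final answer: -i·π^2 + 6·i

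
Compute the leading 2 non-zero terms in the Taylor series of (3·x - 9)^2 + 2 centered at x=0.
83 - 54·x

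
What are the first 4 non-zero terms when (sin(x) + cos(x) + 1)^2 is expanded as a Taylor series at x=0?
-5·x^3/3 - x^2 + 4·x + 4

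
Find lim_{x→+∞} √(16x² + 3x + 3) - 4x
As x → +∞: multiply by the conjugate to get (3x+3)/(√(16x²+3x+3)+4x); the denominator ~ 8x, so the limit is 3/8.
Limit = 3/8.

Final answer: 3/8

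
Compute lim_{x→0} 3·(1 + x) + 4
Direct substitution at x = 0 gives 7.

Final answer: 7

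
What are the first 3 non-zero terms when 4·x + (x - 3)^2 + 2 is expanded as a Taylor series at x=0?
x^2 - 2·x + 11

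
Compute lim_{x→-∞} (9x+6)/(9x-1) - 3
Evaluate the dominant behaviour as x → -∞; each term tends to a finite value or vanishes.
Limit = -2.

Final answer: -2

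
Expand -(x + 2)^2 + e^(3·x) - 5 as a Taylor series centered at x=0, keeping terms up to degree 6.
81·x^6/80 + 81·x^5/40 + 27·x^4/8 + 9·x^3/2 + 7·x^2/2 - x - 8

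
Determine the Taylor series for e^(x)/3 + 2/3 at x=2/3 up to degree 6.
e^(2/3)/3 + 2/3 + e^(2/3)·(x - 2/3)/3 + e^(2/3)·(x - 2/3)^2/6 + e^(2/3)·(x - 2/3)^3/18 + e^(2/3)·(x - 2/3)^4/72 + e^(2/3)·(x - 2/3)^5/360 + e^(2/3)·(x - 2/3)^6/2160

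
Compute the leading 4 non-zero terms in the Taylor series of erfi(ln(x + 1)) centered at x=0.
-3·x^4/(2·√(π)) + 4·x^3/(3·√(π)) - x^2/√(π) + 2·x/√(π)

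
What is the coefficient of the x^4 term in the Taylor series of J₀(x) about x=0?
Expand to order 4: J₀(x) = x^4/64 - x^2/4 + 1 + O(x^5).
The coefficient of x^4 is 1/64.

Final answer: 1/64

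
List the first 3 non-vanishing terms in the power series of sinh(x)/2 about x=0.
x^5/240 + x^3/12 + x/2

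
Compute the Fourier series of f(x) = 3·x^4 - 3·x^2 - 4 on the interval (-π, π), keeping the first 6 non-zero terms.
(156 - 24·π^2)·cos(x) + (-12 + 6·π^2)·cos(2·x) + (28/9 - 8·π^2/3)·cos(3·x) + (-21/16 + 3·π^2/2)·cos(4·x) + (444/625 - 24·π^2/25)·cos(5·x) - π^2 - 4 + 3·π^4/5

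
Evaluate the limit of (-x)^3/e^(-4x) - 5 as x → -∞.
The quotient is an ∞/∞ indeterminate form as x → -∞.
Compare growth rates of the dominant terms (exponentials ≫ polynomials ≫ logarithms), or apply L'Hôpital's rule; the quotient → 0.
Adding the constant: 0 - 5 = -5. Limit = -5.

Final answer: -5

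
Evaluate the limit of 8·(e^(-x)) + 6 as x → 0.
Direct substitution at x = 0 gives 14.

Final answer: 14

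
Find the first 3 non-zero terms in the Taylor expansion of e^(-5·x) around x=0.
25·x^2/2 - 5·x + 1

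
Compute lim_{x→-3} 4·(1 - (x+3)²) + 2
Direct substitution at x = -3 gives 6.

Final answer: 6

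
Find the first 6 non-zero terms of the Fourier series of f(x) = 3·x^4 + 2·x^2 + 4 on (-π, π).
(136 - 24·π^2)·cos(x) + (-7 + 6·π^2)·cos(2·x) + (8/9 - 8·π^2/3)·cos(3·x) + (-1/16 + 3·π^2/2)·cos(4·x) + (-24·π^2/25 - 56/625)·cos(5·x) + 4 + 2·π^2/3 + 3·π^4/5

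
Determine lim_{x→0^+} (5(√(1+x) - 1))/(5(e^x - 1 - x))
Both numerator and denominator → 0 as x → 0^+; this is a 0/0 indeterminate form.
Expand each to leading order near x = 0: numerator ~ 5·x/2, denominator ~ 5·x^2/2.
The limit of the ratio is ∞.

Final answer: ∞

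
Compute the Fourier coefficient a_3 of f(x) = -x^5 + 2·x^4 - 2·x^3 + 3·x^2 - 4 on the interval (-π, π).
a_3 = (1/π) ∫_{-π}^{π} f(x)·cos(3x) dx.
Evaluate the integral (use parity and integration by parts as needed): a_3 = -16·π^2/9 - 4/27.

Final answer: -16·π^2/9 - 4/27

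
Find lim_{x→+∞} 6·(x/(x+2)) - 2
Evaluate the dominant behaviour as x → +∞; each term tends to a finite value or vanishes.
Limit = 4.

Final answer: 4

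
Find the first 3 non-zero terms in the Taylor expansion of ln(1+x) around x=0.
x^3/3 - x^2/2 + x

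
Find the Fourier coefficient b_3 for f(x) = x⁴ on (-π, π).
b_3 = (1/π) ∫_{-π}^{π} f(x)·sin(3x) dx.
Evaluate the integral (use parity and integration by parts as needed): b_3 = 0.

Final answer: 0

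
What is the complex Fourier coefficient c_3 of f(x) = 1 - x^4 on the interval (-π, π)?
Compute the real Fourier coefficients first: a_3 = -16/27 + 8·π^2/9, b_3 = 0.
Then c_3 = (a_3 − i·b_3)/2 = -8/27 + 4·π^2/9.

Final answer: -8/27 + 4·π^2/9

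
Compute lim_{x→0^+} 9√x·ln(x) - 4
The product is a 0·∞ indeterminate form at x → 0⁺.
Rewrite the product as 9·ln(x) / x^(-1/2) and apply L'Hôpital, or use the standard hierarchy x^(-1/2) ≫ |ln x| as x → 0⁺.
The indeterminate product → 0, so the limit = -4.

Final answer: -4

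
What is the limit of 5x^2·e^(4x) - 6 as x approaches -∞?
The product is a 0·∞ indeterminate form at x → -∞.
Rewrite the product as 5x^2 / e^(-4x) (an ∞/∞ form) and apply L'Hôpital, or use the standard hierarchy e^(4|x|) ≫ |x^2| as x → -∞.
The indeterminate product → 0, so the limit = -6.

Final answer: -6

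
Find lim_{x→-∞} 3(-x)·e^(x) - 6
The product is a 0·∞ indeterminate form at x → -∞.
Rewrite the product as 3(-x) / e^(-x) (an ∞/∞ form) and apply L'Hôpital, or use the standard hierarchy e^(|x|) ≫ |(-x)| as x → -∞.
The indeterminate product → 0, so the limit = -6.

Final answer: -6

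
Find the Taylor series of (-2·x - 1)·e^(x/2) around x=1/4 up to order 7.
-3·e^(1/8)/2 - 11·e^(1/8)·(x - 1/4)/4 - 19·e^(1/8)·(x - 1/4)^2/16 - 9·e^(1/8)·(x - 1/4)^3/32 - 35·e^(1/8)·(x - 1/4)^4/768 - 43·e^(1/8)·(x - 1/4)^5/7680 - 17·e^(1/8)·(x - 1/4)^6/30720 - 59·e^(1/8)·(x - 1/4)^7/1290240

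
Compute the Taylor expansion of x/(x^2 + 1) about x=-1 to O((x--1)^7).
-1/2 + (x + 1)^2/4 + (x + 1)^3/4 + (x + 1)^4/8 - (x + 1)^6/16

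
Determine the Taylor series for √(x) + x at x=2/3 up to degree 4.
2/3 + √(6)/3 + (√(6)/4 + 1)·(x - 2/3) - 3·√(6)·(x - 2/3)^2/32 + 9·√(6)·(x - 2/3)^3/128 - 135·√(6)·(x - 2/3)^4/2048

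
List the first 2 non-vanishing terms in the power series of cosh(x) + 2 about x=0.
x^2/2 + 3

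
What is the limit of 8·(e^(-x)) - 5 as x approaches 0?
Direct substitution at x = 0 gives 3.

Final answer: 3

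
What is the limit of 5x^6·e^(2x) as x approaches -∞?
This is a 0·∞ indeterminate form at x → -∞.
Rewrite the product as 5x^6 / e^(-2x) (an ∞/∞ form) and apply L'Hôpital, or use the standard hierarchy e^(2|x|) ≫ |x^6| as x → -∞.
The indeterminate product → 0, so the limit = 0.

Final answer: 0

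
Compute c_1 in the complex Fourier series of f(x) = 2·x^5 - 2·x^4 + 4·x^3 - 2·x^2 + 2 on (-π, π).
Compute the real Fourier coefficients first: a_1 = -88 + 16·π^2, b_1 = -72·π^2 + 4·π^4 + 432.
Then c_1 = (a_1 − i·b_1)/2 = -44 + 8·π^2 - 216·i - 2·i·π^4 + 36·i·π^2.

Final answer: -44 + 8·π^2 - 216·i - 2·i·π^4 + 36·i·π^2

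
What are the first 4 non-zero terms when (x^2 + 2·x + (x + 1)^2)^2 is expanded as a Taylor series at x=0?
16·x^3 + 20·x^2 + 8·x + 1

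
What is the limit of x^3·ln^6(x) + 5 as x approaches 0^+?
The product is a 0·∞ indeterminate form at x → 0⁺.
Rewrite the product as ln^6(x) / x^(-3) and apply L'Hôpital, or use the standard hierarchy x^(-3) ≫ |ln x|^6 as x → 0⁺.
The indeterminate product → 0, so the limit = 5.

Final answer: 5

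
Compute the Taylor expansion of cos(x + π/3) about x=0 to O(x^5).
x^4/48 + √(3)·x^3/12 - x^2/4 - √(3)·x/2 + 1/2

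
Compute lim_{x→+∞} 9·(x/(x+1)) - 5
Evaluate the dominant behaviour as x → +∞; each term tends to a finite value or vanishes.
Limit = 4.

Final answer: 4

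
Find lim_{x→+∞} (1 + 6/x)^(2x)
As x → +∞: write (1 + 6/x)^(2x) = ((1 + 6/x)^x)^2 → (e^6)^2 = e^12.
Limit = e^(12).

Final answer: e^(12)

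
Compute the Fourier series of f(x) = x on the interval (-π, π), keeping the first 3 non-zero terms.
2·sin(x) - sin(2·x) + 2·sin(3·x)/3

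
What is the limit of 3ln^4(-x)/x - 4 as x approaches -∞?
The quotient is an ∞/∞ indeterminate form as x → -∞.
Compare growth rates of the dominant terms (exponentials ≫ polynomials ≫ logarithms), or apply L'Hôpital's rule; the quotient → 0.
Adding the constant: 0 - 4 = -4. Limit = -4.

Final answer: -4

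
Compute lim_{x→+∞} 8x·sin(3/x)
As x → +∞: let u = 3/x → 0⁺; then 8·x·sin(3/x) = 8·3·sin(u)/u → 8·3·1 = 24.
Limit = 24.

Final answer: 24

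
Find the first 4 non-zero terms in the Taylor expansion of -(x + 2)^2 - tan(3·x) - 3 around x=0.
-9·x^3 - x^2 - 7·x - 7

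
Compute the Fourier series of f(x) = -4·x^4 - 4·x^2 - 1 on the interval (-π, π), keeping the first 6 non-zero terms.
(-176 + 32·π^2)·cos(x) + (8 - 8·π^2)·cos(2·x) + (-16/27 + 32·π^2/9)·cos(3·x) + (-2·π^2 - 1/4)·cos(4·x) + (208/625 + 32·π^2/25)·cos(5·x) - 4·π^4/5 - 4·π^2/3 - 1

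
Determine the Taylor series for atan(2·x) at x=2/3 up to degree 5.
atan(4/3) + 18·(x - 2/3)/25 - 432·(x - 2/3)^2/625 + 8424·(x - 2/3)^3/15625 - 108864·(x - 2/3)^4/390625 - 1842912·(x - 2/3)^5/48828125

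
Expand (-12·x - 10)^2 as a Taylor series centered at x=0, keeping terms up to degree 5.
144·x^2 + 240·x + 100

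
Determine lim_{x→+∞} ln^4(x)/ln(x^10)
This is an ∞/∞ indeterminate form as x → +∞.
Write ln(x^10) = 10·ln(x), reducing the quotient to ln^3(x)/10 → ∞.
Limit = ∞.

Final answer: ∞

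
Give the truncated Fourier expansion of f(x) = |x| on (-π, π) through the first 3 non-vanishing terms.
-4·cos(x)/π - 4·cos(3·x)/(9·π) + π/2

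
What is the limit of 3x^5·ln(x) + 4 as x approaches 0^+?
The product is a 0·∞ indeterminate form at x → 0⁺.
Rewrite the product as 3·ln(x) / x^(-5) and apply L'Hôpital, or use the standard hierarchy x^(-5) ≫ |ln x| as x → 0⁺.
The indeterminate product → 0, so the limit = 4.

Final answer: 4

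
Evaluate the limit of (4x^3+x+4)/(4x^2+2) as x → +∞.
This is an ∞/∞ indeterminate form as x → +∞.
Divide numerator and denominator by x^3 and let the lower-order terms vanish; the numerator's degree 3 exceeds the denominator's degree 2, so the quotient diverges.
Limit = ∞.

Final answer: ∞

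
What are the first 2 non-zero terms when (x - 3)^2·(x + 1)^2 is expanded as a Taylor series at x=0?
12·x + 9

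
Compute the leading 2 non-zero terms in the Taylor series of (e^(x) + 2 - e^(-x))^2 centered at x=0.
8·x + 4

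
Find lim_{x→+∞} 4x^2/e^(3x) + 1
The quotient is an ∞/∞ indeterminate form as x → +∞.
The exponential denominator e^(3x) dominates the polynomial numerator (e^x ≫ x^2 as x → ∞), so the quotient → 0.
Adding the constant: 0 + 1 = 1. Limit = 1.

Final answer: 1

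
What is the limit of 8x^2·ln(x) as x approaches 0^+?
This is a 0·∞ indeterminate form at x → 0⁺.
Rewrite the product as 8·ln(x) / x^(-2) and apply L'Hôpital, or use the standard hierarchy x^(-2) ≫ |ln x| as x → 0⁺.
The indeterminate product → 0, so the limit = 0.

Final answer: 0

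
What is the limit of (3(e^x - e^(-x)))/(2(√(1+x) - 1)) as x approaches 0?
Both numerator and denominator → 0 as x → 0; this is a 0/0 indeterminate form.
Expand each to leading order near x = 0: numerator ~ 6·x, denominator ~ x.
The limit of the ratio is 6.

Final answer: 6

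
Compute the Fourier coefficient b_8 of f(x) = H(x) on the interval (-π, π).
b_8 = (1/π) ∫_{-π}^{π} f(x)·sin(8x) dx.
Evaluate the integral (use parity and integration by parts as needed): b_8 = 0.

Final answer: 0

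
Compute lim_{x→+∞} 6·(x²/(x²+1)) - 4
Evaluate the dominant behaviour as x → +∞; each term tends to a finite value or vanishes.
Limit = 2.

Final answer: 2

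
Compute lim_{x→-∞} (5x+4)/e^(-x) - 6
The quotient is an ∞/∞ indeterminate form as x → -∞.
Compare growth rates of the dominant terms (exponentials ≫ polynomials ≫ logarithms), or apply L'Hôpital's rule; the quotient → 0.
Adding the constant: 0 - 6 = -6. Limit = -6.

Final answer: -6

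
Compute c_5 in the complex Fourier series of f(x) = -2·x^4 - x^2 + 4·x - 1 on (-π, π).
Compute the real Fourier coefficients first: a_5 = 4/625 + 16·π^2/25, b_5 = 8/5.
Then c_5 = (a_5 − i·b_5)/2 = 2/625 + 8·π^2/25 - 4·i/5.

Final answer: 2/625 + 8·π^2/25 - 4·i/5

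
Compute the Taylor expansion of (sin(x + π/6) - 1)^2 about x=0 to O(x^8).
-31·√(3)·x^7/5040 + 17·x^6/720 + 7·√(3)·x^5/120 - 5·x^4/24 - √(3)·x^3/6 + x^2 - √(3)·x/2 + 1/4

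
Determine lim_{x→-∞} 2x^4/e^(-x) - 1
The quotient is an ∞/∞ indeterminate form as x → -∞.
Compare growth rates of the dominant terms (exponentials ≫ polynomials ≫ logarithms), or apply L'Hôpital's rule; the quotient → 0.
Adding the constant: 0 - 1 = -1. Limit = -1.

Final answer: -1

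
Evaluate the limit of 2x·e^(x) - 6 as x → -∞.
The product is a 0·∞ indeterminate form at x → -∞.
Rewrite the product as 2x / e^(-x) (an ∞/∞ form) and apply L'Hôpital, or use the standard hierarchy e^(|x|) ≫ |x| as x → -∞.
The indeterminate product → 0, so the limit = -6.

Final answer: -6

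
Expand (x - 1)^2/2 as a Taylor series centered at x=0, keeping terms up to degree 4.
x^2/2 - x + 1/2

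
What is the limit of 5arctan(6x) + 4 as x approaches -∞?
Evaluate the dominant behaviour as x → -∞; each term tends to a finite value or vanishes.
Limit = 4 - 5·π/2.

Final answer: 4 - 5·π/2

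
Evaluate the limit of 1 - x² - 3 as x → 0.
Direct substitution at x = 0 gives -2.

Final answer: -2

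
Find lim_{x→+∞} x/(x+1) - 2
Evaluate the dominant behaviour as x → +∞; each term tends to a finite value or vanishes.
Limit = -1.

Final answer: -1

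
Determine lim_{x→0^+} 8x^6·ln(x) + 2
The product is a 0·∞ indeterminate form at x → 0⁺.
Rewrite the product as 8·ln(x) / x^(-6) and apply L'Hôpital, or use the standard hierarchy x^(-6) ≫ |ln x| as x → 0⁺.
The indeterminate product → 0, so the limit = 2.

Final answer: 2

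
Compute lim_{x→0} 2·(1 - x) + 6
Direct substitution at x = 0 gives 8.

Final answer: 8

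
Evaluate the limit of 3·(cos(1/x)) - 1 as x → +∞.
Evaluate the dominant behaviour as x → +∞; each term tends to a finite value or vanishes.
Limit = 2.

Final answer: 2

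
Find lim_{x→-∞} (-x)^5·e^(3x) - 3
The product is a 0·∞ indeterminate form at x → -∞.
Rewrite the product as (-x)^5 / e^(-3x) (an ∞/∞ form) and apply L'Hôpital, or use the standard hierarchy e^(3|x|) ≫ |(-x)^5| as x → -∞.
The indeterminate product → 0, so the limit = -3.

Final answer: -3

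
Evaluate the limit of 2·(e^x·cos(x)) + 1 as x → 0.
Direct substitution at x = 0 gives 3.

Final answer: 3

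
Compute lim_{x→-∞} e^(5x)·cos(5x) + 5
Evaluate the dominant behaviour as x → -∞; each term tends to a finite value or vanishes.
Limit = 5.

Final answer: 5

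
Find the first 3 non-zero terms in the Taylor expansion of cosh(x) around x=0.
x^4/24 + x^2/2 + 1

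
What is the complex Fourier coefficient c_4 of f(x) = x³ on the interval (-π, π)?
Compute the real Fourier coefficients first: a_4 = 0, b_4 = 3/16 - π^2/2.
Then c_4 = (a_4 − i·b_4)/2 = -3·i/32 + i·π^2/4.

Final answer: -3·i/32 + i·π^2/4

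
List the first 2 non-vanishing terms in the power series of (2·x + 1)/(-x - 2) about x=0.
-3·x/4 - 1/2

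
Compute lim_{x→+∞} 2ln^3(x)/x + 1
The quotient is an ∞/∞ indeterminate form as x → +∞.
The polynomial denominator x dominates the logarithmic numerator (any positive power of x ≫ ln^3(x) as x → ∞), so the quotient → 0.
Adding the constant: 0 + 1 = 1. Limit = 1.

Final answer: 1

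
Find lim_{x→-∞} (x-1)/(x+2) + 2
Evaluate the dominant behaviour as x → -∞; each term tends to a finite value or vanishes.
Limit = 3.

Final answer: 3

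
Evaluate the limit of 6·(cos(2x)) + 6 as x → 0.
Direct substitution at x = 0 gives 12.

Final answer: 12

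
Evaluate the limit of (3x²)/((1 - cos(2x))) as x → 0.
Both numerator and denominator → 0 as x → 0; this is a 0/0 indeterminate form.
Expand each to leading order near x = 0: numerator ~ 3·x^2, denominator ~ 2·x^2.
The limit of the ratio is 3/2.

Final answer: 3/2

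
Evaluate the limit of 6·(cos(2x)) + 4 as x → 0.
Direct substitution at x = 0 gives 10.

Final answer: 10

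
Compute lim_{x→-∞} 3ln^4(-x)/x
This is an ∞/∞ indeterminate form as x → -∞.
Compare growth rates of the dominant terms (exponentials ≫ polynomials ≫ logarithms), or apply L'Hôpital's rule; the quotient → 0.
Limit = 0.

Final answer: 0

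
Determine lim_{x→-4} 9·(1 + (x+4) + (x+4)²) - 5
Direct substitution at x = -4 gives 4.

Final answer: 4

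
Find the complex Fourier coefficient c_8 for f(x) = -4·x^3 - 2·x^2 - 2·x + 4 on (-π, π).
Compute the real Fourier coefficients first: a_8 = -1/8, b_8 = 13/32 + π^2.
Then c_8 = (a_8 − i·b_8)/2 = -1/16 - i·π^2/2 - 13·i/64.

Final answer: -1/16 - i·π^2/2 - 13·i/64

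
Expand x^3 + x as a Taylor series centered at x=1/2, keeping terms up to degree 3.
5/8 + 7·(x - 1/2)/4 + 3·(x - 1/2)^2/2 + (x - 1/2)^3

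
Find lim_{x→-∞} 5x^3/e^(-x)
This is an ∞/∞ indeterminate form as x → -∞.
Compare growth rates of the dominant terms (exponentials ≫ polynomials ≫ logarithms), or apply L'Hôpital's rule; the quotient → 0.
Limit = 0.

Final answer: 0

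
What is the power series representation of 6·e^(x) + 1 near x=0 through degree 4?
x^4/4 + x^3 + 3·x^2 + 6·x + 7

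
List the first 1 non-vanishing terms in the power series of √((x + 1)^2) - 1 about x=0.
x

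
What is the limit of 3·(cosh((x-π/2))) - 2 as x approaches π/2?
Direct substitution at x = π/2 gives 1.

Final answer: 1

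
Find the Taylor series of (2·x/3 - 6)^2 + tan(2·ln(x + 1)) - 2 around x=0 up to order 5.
28·x^5/3 - 9·x^4/2 + 10·x^3/3 - 5·x^2/9 - 6·x + 34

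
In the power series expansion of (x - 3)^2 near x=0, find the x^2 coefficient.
Expand to order 2: (x - 3)^2 = x^2 - 6·x + 9 + O(x^3).
The coefficient of x^2 is 1.

Final answer: 1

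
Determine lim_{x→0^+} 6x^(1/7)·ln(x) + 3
The product is a 0·∞ indeterminate form at x → 0⁺.
Rewrite the product as 6·ln(x) / x^(-1/7) and apply L'Hôpital, or use the standard hierarchy x^(-1/7) ≫ |ln x| as x → 0⁺.
The indeterminate product → 0, so the limit = 3.

Final answer: 3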